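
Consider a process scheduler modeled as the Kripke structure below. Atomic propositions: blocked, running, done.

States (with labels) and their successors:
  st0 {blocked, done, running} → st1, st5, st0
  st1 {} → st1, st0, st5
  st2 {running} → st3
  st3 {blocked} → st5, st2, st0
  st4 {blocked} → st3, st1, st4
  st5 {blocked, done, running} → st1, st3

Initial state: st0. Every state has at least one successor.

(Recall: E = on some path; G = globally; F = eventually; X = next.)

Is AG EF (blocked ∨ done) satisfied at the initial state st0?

Satisfied

States satisfying EF (blocked ∨ done): {st0, st1, st2, st3, st4, st5}.
States satisfying AG EF (blocked ∨ done): {st0, st1, st2, st3, st4, st5}.
Every state reachable from st0 satisfies EF (blocked ∨ done).
st0 ∈ Sat(AG EF (blocked ∨ done)).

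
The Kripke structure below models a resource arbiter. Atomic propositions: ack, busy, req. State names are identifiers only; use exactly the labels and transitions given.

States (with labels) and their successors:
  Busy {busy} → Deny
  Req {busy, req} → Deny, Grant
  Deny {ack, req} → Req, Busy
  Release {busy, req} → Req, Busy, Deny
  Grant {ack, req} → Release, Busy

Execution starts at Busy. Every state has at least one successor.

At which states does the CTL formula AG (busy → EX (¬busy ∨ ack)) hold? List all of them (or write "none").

States satisfying busy → EX (¬busy ∨ ack): {Busy, Req, Deny, Release, Grant}.
States satisfying AG (busy → EX (¬busy ∨ ack)): {Busy, Req, Deny, Release, Grant}.

{Busy, Req, Deny, Release, Grant}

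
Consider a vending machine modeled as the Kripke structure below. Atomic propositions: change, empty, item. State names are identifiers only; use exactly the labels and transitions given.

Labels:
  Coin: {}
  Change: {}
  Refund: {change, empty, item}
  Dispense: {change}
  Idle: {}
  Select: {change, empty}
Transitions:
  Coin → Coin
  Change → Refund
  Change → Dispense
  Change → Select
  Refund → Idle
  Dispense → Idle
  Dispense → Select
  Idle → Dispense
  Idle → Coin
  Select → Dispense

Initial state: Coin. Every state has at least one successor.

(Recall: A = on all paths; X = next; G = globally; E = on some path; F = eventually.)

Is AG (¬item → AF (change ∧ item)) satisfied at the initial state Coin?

Does not hold

States satisfying ¬item → AF (change ∧ item): {Refund}.
States satisfying AG (¬item → AF (change ∧ item)): ∅.
Coin is reachable from Coin and violates ¬item → AF (change ∧ item), so AG fails at Coin.
Coin ∉ Sat(AG (¬item → AF (change ∧ item))).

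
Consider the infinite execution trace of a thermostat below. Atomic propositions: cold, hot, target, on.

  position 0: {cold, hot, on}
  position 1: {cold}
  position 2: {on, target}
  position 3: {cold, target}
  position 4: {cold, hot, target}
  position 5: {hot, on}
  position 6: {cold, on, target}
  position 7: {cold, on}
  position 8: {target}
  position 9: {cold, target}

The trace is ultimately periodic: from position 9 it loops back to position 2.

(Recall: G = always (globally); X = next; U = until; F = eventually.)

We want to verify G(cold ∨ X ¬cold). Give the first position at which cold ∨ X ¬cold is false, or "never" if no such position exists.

Check cold ∨ X ¬cold at each position in order: 0 ✓, 1 ✓.
At position 2 the labels are {on, target} and the next position 3 has {cold, target}, so cold ∨ X ¬cold is false there. This is the first violation.

2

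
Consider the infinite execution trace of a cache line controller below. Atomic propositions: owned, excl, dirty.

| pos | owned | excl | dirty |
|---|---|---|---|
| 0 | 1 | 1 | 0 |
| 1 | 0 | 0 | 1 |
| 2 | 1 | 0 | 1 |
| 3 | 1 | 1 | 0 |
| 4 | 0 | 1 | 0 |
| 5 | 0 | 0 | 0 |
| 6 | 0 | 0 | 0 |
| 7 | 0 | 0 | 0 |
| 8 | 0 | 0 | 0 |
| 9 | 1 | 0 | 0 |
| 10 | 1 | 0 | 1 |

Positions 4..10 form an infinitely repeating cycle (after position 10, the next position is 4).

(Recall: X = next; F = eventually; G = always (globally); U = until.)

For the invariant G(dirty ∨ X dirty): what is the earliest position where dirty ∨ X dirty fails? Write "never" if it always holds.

3

Check dirty ∨ X dirty at each position in order: 0 ✓, 1 ✓, 2 ✓.
At position 3 the labels are {excl, owned} and the next position 4 has {excl}, so dirty ∨ X dirty is false there. This is the first violation.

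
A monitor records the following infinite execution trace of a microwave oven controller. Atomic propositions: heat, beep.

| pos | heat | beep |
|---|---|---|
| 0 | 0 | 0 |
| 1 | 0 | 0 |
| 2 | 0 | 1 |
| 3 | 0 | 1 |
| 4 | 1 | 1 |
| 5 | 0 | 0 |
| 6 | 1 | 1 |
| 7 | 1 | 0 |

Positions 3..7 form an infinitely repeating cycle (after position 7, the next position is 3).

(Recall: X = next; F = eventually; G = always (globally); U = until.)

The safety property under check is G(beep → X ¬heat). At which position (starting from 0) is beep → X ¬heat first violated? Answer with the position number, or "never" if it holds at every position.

Check beep → X ¬heat at each position in order: 0 ✓, 1 ✓, 2 ✓.
At position 3 the labels are {beep} and the next position 4 has {beep, heat}, so beep → X ¬heat is false there. This is the first violation.

3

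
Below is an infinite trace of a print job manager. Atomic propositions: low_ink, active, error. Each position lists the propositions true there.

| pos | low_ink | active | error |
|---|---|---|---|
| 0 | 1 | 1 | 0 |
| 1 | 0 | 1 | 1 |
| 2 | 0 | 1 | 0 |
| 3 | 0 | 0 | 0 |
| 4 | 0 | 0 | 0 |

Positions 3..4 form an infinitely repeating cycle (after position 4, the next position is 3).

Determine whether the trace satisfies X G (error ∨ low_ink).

The position after 0 is 1; G (error ∨ low_ink) is false there.

Does not hold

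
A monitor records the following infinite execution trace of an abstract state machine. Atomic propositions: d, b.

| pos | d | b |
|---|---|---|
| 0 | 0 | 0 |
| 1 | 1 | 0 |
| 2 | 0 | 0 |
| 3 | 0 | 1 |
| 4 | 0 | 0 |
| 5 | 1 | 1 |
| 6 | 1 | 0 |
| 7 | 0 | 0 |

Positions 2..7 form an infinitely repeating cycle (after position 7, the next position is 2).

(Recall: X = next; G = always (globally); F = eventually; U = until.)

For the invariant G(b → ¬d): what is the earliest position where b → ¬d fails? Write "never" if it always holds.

Check b → ¬d at each position in order: 0 ✓, 1 ✓, 2 ✓, 3 ✓, 4 ✓.
At position 5 the labels are {b, d}, so b → ¬d is false there. This is the first violation.

5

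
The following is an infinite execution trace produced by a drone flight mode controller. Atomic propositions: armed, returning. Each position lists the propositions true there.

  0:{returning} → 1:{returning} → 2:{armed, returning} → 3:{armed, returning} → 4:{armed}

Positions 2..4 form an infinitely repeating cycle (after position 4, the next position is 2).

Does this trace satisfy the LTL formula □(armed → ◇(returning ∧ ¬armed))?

Does not hold

armed → ◇(returning ∧ ¬armed) must hold at every position from 0 onward. It fails at position 2, so □(armed → ◇(returning ∧ ¬armed)) is false.
Positions where armed holds: 2, 3, 4.
Check ◇(returning ∧ ¬armed) at each: 2→fails, 3→fails, 4→fails.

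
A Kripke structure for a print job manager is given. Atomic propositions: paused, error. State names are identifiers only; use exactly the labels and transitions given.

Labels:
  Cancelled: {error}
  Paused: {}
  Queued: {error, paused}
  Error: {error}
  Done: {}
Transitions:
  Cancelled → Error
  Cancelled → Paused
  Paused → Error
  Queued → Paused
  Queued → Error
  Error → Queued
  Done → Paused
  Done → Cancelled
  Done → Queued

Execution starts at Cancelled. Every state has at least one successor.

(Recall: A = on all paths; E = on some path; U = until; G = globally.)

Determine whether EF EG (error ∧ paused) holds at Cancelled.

States satisfying EG (error ∧ paused): ∅.
States satisfying EF EG (error ∧ paused): ∅.
No suitable path/successor from Cancelled witnesses the formula.
Cancelled ∉ Sat(EF EG (error ∧ paused)).

Does not hold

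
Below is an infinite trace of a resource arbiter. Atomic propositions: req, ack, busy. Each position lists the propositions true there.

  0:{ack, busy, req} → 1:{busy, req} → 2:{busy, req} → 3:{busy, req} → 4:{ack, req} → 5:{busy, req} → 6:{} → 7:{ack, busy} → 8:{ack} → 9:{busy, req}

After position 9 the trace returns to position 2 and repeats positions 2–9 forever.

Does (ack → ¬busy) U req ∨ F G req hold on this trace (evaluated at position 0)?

Yes

Walking from position 0: req first holds at position 0, and ack → ¬busy holds at every earlier position along the way, so (ack → ¬busy) U req holds.
G req is false at every position 0..9, so it never becomes true and F G req fails.
At position 0: (ack → ¬busy) U req is true; F G req is false; so (ack → ¬busy) U req ∨ F G req is true.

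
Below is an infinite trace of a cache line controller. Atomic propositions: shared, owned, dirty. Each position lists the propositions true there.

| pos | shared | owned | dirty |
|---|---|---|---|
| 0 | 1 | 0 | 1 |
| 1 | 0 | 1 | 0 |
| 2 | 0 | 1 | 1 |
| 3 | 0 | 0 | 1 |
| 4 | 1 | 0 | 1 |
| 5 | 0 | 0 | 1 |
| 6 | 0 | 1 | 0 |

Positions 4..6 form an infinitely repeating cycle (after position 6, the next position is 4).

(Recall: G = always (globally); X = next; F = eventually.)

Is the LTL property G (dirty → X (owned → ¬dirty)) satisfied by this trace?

Yes

dirty → X (owned → ¬dirty) holds at every position 0..6, and those are all positions ever visited, so G (dirty → X (owned → ¬dirty)) holds.
Positions where dirty holds: 0, 2, 3, 4, 5.
Check X (owned → ¬dirty) at each: 0→ok, 2→ok, 3→ok, 4→ok, 5→ok.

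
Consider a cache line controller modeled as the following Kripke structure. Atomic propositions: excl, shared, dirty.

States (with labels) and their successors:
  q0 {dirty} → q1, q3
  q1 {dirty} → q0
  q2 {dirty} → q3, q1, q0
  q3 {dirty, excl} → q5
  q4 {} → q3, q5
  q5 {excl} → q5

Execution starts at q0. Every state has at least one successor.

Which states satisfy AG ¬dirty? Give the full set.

{q5}

States satisfying ¬dirty: {q4, q5}.
States satisfying AG ¬dirty: {q5}.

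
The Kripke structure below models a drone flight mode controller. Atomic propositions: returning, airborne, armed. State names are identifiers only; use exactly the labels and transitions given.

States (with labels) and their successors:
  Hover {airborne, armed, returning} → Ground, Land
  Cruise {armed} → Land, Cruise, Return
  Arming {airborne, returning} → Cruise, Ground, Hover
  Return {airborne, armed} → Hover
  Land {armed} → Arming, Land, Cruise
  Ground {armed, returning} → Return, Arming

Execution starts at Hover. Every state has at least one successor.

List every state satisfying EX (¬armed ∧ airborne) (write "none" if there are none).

States satisfying ¬armed ∧ airborne: {Arming}.
States satisfying EX (¬armed ∧ airborne): {Land, Ground}.

{Land, Ground}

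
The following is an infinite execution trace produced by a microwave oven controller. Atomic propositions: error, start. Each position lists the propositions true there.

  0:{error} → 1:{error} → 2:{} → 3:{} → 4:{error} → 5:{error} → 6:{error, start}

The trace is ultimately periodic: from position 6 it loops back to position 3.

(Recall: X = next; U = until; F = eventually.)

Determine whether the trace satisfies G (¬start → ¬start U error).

¬start → ¬start U error holds at every position 0..6, and those are all positions ever visited, so G (¬start → ¬start U error) holds.
Positions where ¬start holds: 0, 1, 2, 3, 4, 5.
Check ¬start U error at each: 0→ok, 1→ok, 2→ok, 3→ok, 4→ok, 5→ok.

Holds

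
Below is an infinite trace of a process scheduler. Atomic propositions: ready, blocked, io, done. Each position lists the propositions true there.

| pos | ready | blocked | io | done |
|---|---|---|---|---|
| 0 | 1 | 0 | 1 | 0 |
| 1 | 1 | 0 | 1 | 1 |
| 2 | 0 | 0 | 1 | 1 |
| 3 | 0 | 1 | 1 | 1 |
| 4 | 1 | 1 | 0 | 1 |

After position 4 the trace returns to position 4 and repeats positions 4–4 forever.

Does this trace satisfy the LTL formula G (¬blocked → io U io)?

¬blocked → io U io holds at every position 0..4, and those are all positions ever visited, so G (¬blocked → io U io) holds.
Positions where ¬blocked holds: 0, 1, 2.
Check io U io at each: 0→ok, 1→ok, 2→ok.

Satisfied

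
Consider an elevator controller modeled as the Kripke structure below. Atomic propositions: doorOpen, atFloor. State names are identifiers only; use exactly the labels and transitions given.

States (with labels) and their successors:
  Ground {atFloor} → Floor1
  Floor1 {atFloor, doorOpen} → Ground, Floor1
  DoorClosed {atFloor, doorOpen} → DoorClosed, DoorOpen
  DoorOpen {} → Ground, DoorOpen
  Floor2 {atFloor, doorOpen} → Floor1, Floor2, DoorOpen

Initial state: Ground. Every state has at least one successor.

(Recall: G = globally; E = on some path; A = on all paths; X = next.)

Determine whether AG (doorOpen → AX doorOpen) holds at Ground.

States satisfying doorOpen → AX doorOpen: {Ground, DoorOpen}.
States satisfying AG (doorOpen → AX doorOpen): ∅.
Floor1 is reachable from Ground and violates doorOpen → AX doorOpen, so AG fails at Ground.
Ground ∉ Sat(AG (doorOpen → AX doorOpen)).

Does not hold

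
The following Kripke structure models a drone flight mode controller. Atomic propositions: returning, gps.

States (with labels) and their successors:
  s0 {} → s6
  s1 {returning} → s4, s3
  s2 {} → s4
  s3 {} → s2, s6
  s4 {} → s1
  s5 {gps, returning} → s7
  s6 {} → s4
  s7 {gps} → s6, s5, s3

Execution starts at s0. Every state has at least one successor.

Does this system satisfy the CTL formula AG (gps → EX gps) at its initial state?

Holds

States satisfying gps → EX gps: {s0, s1, s2, s3, s4, s5, s6, s7}.
States satisfying AG (gps → EX gps): {s0, s1, s2, s3, s4, s5, s6, s7}.
Every state reachable from s0 satisfies gps → EX gps.
s0 ∈ Sat(AG (gps → EX gps)).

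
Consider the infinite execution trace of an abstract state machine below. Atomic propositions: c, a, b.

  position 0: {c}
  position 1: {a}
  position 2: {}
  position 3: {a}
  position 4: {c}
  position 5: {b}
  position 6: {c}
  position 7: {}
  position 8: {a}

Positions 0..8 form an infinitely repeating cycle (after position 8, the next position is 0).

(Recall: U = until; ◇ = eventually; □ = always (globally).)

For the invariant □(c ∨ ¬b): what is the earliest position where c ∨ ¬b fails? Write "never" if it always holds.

Check c ∨ ¬b at each position in order: 0 ✓, 1 ✓, 2 ✓, 3 ✓, 4 ✓.
At position 5 the labels are {b}, so c ∨ ¬b is false there. This is the first violation.

5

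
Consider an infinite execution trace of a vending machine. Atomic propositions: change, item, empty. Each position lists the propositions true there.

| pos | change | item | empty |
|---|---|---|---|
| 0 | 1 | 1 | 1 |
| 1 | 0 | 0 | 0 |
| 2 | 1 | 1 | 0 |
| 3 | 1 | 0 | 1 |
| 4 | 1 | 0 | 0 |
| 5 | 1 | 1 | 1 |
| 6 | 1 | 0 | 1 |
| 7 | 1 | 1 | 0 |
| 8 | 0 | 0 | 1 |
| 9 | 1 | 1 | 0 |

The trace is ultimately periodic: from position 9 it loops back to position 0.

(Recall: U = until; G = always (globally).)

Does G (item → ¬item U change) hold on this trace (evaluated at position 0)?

item → ¬item U change holds at every position 0..9, and those are all positions ever visited, so G (item → ¬item U change) holds.
Positions where item holds: 0, 2, 5, 7, 9.
Check ¬item U change at each: 0→ok, 2→ok, 5→ok, 7→ok, 9→ok.

Satisfied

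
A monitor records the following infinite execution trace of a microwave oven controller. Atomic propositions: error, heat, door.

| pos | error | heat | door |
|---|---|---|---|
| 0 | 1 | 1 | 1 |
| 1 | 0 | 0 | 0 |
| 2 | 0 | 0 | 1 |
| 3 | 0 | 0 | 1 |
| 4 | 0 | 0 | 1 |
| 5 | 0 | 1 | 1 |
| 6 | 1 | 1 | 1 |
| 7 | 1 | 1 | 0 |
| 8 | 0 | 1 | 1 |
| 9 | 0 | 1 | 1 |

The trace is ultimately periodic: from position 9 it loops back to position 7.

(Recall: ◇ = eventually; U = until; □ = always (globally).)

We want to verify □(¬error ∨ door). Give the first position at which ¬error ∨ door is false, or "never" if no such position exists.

7

Check ¬error ∨ door at each position in order: 0 ✓, 1 ✓, 2 ✓, 3 ✓, 4 ✓, 5 ✓, 6 ✓.
At position 7 the labels are {error, heat}, so ¬error ∨ door is false there. This is the first violation.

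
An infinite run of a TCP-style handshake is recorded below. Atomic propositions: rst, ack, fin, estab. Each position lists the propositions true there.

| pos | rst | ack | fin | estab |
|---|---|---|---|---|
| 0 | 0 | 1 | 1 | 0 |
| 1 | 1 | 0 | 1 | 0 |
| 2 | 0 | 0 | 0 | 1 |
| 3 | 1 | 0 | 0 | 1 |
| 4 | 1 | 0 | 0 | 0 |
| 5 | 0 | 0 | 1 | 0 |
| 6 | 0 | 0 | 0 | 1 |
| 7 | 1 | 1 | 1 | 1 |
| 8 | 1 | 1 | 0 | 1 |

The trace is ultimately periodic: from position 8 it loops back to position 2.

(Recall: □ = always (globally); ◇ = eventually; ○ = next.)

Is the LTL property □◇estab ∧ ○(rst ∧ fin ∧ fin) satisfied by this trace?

Yes

◇estab holds at every position 0..8, and those are all positions ever visited, so □◇estab holds.
The position after 0 is 1; rst ∧ fin ∧ fin is true there.
At position 0: □◇estab is true; ○(rst ∧ fin ∧ fin) is true; so □◇estab ∧ ○(rst ∧ fin ∧ fin) is true.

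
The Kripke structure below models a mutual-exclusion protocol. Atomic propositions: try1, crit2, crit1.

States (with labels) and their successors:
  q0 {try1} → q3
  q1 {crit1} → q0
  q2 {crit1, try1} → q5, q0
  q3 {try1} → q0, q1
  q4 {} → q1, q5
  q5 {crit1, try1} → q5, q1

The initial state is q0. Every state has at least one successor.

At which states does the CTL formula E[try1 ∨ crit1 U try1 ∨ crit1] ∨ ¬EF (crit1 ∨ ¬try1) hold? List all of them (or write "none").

States satisfying try1 ∨ crit1: {q0, q1, q2, q3, q5}.
States satisfying E[try1 ∨ crit1 U try1 ∨ crit1]: {q0, q1, q2, q3, q5}.
States satisfying crit1 ∨ ¬try1: {q1, q2, q4, q5}.
States satisfying EF (crit1 ∨ ¬try1): {q0, q1, q2, q3, q4, q5}.
States satisfying ¬EF (crit1 ∨ ¬try1): ∅.
States satisfying E[try1 ∨ crit1 U try1 ∨ crit1] ∨ ¬EF (crit1 ∨ ¬try1): {q0, q1, q2, q3, q5}.

{q0, q1, q2, q3, q5}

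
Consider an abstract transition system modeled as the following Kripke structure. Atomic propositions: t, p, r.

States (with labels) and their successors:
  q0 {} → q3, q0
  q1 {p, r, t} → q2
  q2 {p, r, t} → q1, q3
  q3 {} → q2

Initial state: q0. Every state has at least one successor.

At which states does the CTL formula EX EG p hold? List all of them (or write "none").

{q1, q2, q3}

States satisfying EG p: {q1, q2}.
States satisfying EX EG p: {q1, q2, q3}.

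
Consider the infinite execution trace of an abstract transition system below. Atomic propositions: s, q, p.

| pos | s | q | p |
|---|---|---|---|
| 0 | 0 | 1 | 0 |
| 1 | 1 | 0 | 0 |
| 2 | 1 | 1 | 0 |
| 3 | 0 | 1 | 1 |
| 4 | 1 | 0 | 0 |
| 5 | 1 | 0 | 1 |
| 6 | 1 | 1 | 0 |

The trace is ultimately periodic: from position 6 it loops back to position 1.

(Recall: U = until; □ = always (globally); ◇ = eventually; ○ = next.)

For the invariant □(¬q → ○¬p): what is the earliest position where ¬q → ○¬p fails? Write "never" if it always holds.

4

Check ¬q → ○¬p at each position in order: 0 ✓, 1 ✓, 2 ✓, 3 ✓.
At position 4 the labels are {s} and the next position 5 has {p, s}, so ¬q → ○¬p is false there. This is the first violation.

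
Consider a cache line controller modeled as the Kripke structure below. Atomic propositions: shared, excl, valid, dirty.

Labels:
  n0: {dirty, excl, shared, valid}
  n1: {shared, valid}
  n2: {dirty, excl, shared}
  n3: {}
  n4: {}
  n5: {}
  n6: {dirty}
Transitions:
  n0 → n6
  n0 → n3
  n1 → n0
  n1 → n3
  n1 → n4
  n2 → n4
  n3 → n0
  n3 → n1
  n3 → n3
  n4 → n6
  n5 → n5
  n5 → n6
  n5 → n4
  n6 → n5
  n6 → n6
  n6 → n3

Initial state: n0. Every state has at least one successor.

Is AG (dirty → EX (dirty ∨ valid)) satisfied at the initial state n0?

States satisfying dirty → EX (dirty ∨ valid): {n0, n1, n3, n4, n5, n6}.
States satisfying AG (dirty → EX (dirty ∨ valid)): {n0, n1, n3, n4, n5, n6}.
Every state reachable from n0 satisfies dirty → EX (dirty ∨ valid).
n0 ∈ Sat(AG (dirty → EX (dirty ∨ valid))).

Satisfied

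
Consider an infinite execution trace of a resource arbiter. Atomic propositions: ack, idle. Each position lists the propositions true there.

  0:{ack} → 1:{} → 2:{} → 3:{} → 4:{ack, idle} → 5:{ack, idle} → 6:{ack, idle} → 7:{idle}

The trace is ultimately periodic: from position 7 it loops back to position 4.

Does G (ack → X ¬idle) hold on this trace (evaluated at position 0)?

ack → X ¬idle must hold at every position from 0 onward. It fails at position 4, so G (ack → X ¬idle) is false.
Positions where ack holds: 0, 4, 5, 6.
Check X ¬idle at each: 0→ok, 4→fails, 5→fails, 6→fails.

Does not hold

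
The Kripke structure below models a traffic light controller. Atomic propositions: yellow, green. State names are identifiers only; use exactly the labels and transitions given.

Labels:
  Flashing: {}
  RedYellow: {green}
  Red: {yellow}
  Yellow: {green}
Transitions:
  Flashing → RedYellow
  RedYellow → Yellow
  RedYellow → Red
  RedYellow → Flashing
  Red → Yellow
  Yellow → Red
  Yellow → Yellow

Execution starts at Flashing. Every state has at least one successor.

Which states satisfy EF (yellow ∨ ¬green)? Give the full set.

States satisfying yellow ∨ ¬green: {Flashing, Red}.
States satisfying EF (yellow ∨ ¬green): {Flashing, RedYellow, Red, Yellow}.

{Flashing, RedYellow, Red, Yellow}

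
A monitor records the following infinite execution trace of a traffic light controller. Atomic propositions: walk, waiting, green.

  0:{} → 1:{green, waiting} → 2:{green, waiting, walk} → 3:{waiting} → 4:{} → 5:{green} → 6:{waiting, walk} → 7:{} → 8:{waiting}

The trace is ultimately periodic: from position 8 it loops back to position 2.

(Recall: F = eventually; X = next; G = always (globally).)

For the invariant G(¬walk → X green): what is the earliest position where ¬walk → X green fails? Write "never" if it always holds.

Check ¬walk → X green at each position in order: 0 ✓, 1 ✓, 2 ✓.
At position 3 the labels are {waiting} and the next position 4 has {}, so ¬walk → X green is false there. This is the first violation.

3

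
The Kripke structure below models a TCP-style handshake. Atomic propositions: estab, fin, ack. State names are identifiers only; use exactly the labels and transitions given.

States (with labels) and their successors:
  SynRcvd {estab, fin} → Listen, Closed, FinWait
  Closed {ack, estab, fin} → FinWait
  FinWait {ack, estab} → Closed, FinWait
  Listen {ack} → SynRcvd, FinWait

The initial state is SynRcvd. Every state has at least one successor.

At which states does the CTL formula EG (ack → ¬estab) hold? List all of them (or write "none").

States satisfying ack → ¬estab: {SynRcvd, Listen}.
States satisfying EG (ack → ¬estab): {SynRcvd, Listen}.

{SynRcvd, Listen}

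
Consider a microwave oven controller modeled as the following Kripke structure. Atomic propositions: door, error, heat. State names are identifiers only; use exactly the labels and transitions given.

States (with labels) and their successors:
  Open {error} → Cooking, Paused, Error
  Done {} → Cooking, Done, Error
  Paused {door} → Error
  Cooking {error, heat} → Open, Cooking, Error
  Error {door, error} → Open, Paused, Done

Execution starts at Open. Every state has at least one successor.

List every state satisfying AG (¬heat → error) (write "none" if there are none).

States satisfying ¬heat → error: {Open, Cooking, Error}.
States satisfying AG (¬heat → error): ∅.

none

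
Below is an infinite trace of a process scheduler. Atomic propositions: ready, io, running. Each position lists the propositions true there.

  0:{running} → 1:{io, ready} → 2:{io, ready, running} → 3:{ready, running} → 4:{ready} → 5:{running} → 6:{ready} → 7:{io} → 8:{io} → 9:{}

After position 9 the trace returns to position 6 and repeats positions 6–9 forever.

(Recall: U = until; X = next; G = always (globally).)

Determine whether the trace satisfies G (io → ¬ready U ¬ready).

Does not hold

io → ¬ready U ¬ready must hold at every position from 0 onward. It fails at position 1, so G (io → ¬ready U ¬ready) is false.
Positions where io holds: 1, 2, 7, 8.
Check ¬ready U ¬ready at each: 1→fails, 2→fails, 7→ok, 8→ok.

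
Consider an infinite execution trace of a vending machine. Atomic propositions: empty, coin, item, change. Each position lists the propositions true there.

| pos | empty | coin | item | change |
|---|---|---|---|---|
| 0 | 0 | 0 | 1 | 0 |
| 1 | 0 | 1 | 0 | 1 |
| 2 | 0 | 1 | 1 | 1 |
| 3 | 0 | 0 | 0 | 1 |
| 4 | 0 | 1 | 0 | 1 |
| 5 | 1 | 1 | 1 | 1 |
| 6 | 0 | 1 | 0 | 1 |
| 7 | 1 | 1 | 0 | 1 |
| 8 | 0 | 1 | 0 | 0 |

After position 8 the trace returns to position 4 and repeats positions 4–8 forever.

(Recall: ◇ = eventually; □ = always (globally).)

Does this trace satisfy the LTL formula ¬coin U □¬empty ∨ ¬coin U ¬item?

Yes

Walking from position 0: at position 1, □¬empty has not yet held and ¬coin fails, so ¬coin U □¬empty is false.
Walking from position 0: ¬item first holds at position 1, and ¬coin holds at every earlier position along the way, so ¬coin U ¬item holds.
At position 0: ¬coin U □¬empty is false; ¬coin U ¬item is true; so ¬coin U □¬empty ∨ ¬coin U ¬item is true.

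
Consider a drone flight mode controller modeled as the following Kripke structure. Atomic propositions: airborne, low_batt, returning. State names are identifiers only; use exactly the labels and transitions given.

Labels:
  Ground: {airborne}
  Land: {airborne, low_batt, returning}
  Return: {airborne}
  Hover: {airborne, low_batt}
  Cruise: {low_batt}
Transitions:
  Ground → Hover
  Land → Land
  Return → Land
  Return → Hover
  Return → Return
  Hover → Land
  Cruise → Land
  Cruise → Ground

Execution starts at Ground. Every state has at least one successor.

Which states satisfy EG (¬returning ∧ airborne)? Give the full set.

States satisfying ¬returning ∧ airborne: {Ground, Return, Hover}.
States satisfying EG (¬returning ∧ airborne): {Return}.

{Return}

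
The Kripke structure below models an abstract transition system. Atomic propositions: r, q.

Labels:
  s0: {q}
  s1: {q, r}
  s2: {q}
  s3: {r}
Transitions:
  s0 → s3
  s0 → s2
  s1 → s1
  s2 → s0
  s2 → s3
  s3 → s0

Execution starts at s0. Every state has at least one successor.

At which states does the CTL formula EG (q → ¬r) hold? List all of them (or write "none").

States satisfying q → ¬r: {s0, s2, s3}.
States satisfying EG (q → ¬r): {s0, s2, s3}.

{s0, s2, s3}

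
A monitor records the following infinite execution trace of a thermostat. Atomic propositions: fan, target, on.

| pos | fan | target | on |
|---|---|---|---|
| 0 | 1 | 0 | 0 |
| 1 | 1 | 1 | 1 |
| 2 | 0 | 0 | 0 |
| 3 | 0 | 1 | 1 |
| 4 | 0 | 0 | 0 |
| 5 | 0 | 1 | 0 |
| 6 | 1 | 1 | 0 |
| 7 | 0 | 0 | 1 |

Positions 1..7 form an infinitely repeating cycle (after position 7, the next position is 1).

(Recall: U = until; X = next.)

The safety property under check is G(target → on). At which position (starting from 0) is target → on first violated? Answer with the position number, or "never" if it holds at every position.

Check target → on at each position in order: 0 ✓, 1 ✓, 2 ✓, 3 ✓, 4 ✓.
At position 5 the labels are {target}, so target → on is false there. This is the first violation.

5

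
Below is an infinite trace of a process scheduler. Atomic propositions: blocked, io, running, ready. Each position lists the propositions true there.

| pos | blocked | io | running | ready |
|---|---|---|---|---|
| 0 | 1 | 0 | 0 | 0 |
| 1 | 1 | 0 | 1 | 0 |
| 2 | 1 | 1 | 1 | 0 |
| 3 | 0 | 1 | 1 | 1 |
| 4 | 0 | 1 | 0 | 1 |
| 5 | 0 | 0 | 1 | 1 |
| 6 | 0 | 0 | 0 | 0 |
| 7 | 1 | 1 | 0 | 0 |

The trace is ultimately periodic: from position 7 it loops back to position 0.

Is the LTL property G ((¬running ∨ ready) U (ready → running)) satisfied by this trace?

(¬running ∨ ready) U (ready → running) holds at every position 0..7, and those are all positions ever visited, so G ((¬running ∨ ready) U (ready → running)) holds.

Yes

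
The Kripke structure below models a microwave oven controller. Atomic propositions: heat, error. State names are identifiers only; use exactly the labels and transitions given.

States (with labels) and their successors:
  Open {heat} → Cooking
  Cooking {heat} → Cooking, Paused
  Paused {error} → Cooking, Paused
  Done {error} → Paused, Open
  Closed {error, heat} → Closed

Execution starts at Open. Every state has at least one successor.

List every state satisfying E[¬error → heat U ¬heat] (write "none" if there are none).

States satisfying ¬error → heat: {Open, Cooking, Paused, Done, Closed}.
States satisfying ¬heat: {Paused, Done}.
States satisfying E[¬error → heat U ¬heat]: {Open, Cooking, Paused, Done}.

{Open, Cooking, Paused, Done}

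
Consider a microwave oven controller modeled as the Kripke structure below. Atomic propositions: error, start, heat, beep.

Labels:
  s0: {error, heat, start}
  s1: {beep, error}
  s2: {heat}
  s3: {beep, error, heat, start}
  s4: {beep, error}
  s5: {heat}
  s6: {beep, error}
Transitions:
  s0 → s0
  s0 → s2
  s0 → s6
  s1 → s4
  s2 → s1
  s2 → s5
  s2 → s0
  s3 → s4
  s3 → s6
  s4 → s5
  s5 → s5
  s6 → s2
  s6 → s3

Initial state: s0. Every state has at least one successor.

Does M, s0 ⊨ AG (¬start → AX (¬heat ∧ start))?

No

States satisfying ¬start → AX (¬heat ∧ start): {s0, s3}.
States satisfying AG (¬start → AX (¬heat ∧ start)): ∅.
s1 is reachable from s0 and violates ¬start → AX (¬heat ∧ start), so AG fails at s0.
s0 ∉ Sat(AG (¬start → AX (¬heat ∧ start))).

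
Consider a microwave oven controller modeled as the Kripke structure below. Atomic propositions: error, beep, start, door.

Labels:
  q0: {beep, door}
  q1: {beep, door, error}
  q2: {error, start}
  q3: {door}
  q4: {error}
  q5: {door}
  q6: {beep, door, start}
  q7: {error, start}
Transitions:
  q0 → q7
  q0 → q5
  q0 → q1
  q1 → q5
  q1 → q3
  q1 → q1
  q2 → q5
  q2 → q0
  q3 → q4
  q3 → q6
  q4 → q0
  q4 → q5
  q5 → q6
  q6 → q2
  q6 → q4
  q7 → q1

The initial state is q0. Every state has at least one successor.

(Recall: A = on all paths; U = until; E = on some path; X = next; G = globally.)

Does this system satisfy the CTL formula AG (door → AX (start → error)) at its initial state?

Violated

States satisfying door → AX (start → error): {q0, q1, q2, q4, q6, q7}.
States satisfying AG (door → AX (start → error)): ∅.
q3 is reachable from q0 and violates door → AX (start → error), so AG fails at q0.
q0 ∉ Sat(AG (door → AX (start → error))).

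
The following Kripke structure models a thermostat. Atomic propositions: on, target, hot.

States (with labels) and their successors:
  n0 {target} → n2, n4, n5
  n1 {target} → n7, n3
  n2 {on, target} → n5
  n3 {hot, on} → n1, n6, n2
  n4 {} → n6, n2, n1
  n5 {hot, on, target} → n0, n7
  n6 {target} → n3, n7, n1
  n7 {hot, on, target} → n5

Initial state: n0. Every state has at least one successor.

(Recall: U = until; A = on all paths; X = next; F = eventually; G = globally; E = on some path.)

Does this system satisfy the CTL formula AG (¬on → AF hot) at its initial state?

Yes

States satisfying ¬on → AF hot: {n0, n1, n2, n3, n4, n5, n6, n7}.
States satisfying AG (¬on → AF hot): {n0, n1, n2, n3, n4, n5, n6, n7}.
Every state reachable from n0 satisfies ¬on → AF hot.
n0 ∈ Sat(AG (¬on → AF hot)).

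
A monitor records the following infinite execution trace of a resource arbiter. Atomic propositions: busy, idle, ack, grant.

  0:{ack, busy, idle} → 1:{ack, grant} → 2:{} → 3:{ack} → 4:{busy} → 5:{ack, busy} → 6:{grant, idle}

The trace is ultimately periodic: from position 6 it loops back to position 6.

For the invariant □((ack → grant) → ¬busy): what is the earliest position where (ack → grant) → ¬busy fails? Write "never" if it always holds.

Check (ack → grant) → ¬busy at each position in order: 0 ✓, 1 ✓, 2 ✓, 3 ✓.
At position 4 the labels are {busy}, so (ack → grant) → ¬busy is false there. This is the first violation.

4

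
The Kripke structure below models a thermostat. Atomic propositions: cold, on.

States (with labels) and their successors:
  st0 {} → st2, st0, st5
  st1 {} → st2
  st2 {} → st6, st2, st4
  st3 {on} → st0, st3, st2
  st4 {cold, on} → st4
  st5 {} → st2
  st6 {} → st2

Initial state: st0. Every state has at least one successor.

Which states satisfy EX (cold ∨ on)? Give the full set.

States satisfying cold ∨ on: {st3, st4}.
States satisfying EX (cold ∨ on): {st2, st3, st4}.

{st2, st3, st4}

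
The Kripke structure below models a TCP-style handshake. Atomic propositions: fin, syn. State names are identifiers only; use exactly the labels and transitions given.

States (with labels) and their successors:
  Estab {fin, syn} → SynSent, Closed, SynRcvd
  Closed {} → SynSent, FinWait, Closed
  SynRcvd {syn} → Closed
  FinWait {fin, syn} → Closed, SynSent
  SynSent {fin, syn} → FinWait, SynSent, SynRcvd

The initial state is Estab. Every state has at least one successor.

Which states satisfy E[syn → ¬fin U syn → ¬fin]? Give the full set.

{Closed, SynRcvd}

States satisfying syn → ¬fin: {Closed, SynRcvd}.
States satisfying E[syn → ¬fin U syn → ¬fin]: {Closed, SynRcvd}.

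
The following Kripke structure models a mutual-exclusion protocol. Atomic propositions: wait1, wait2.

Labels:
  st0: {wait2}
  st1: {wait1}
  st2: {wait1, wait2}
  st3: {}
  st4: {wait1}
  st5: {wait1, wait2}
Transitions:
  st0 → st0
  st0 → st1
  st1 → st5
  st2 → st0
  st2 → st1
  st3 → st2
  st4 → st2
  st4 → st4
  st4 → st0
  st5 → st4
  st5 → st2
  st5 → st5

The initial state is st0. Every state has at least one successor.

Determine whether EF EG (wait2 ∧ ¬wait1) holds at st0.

States satisfying EG (wait2 ∧ ¬wait1): {st0}.
States satisfying EF EG (wait2 ∧ ¬wait1): {st0, st1, st2, st3, st4, st5}.
Some path from st0 reaches a state where EG (wait2 ∧ ¬wait1) holds.
st0 ∈ Sat(EF EG (wait2 ∧ ¬wait1)).

Satisfied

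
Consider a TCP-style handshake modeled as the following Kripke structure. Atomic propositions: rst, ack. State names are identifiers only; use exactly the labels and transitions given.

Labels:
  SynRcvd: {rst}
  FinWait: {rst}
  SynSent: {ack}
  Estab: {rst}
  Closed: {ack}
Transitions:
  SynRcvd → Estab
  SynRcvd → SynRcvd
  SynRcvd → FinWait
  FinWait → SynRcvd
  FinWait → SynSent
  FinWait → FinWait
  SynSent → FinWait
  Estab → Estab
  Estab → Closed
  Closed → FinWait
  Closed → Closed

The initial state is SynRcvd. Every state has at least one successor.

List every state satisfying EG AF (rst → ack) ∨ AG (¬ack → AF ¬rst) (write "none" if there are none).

{Closed}

States satisfying AF (rst → ack): {SynSent, Closed}.
States satisfying EG AF (rst → ack): {Closed}.
States satisfying ¬ack → AF ¬rst: {SynSent, Closed}.
States satisfying AG (¬ack → AF ¬rst): ∅.
States satisfying EG AF (rst → ack) ∨ AG (¬ack → AF ¬rst): {Closed}.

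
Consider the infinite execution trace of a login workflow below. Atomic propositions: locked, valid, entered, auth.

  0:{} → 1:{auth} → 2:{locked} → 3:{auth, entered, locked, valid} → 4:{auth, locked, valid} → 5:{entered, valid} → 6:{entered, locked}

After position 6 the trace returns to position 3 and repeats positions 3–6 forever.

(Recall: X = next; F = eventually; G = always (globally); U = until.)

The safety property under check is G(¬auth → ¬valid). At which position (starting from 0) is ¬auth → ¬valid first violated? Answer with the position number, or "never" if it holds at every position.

5

Check ¬auth → ¬valid at each position in order: 0 ✓, 1 ✓, 2 ✓, 3 ✓, 4 ✓.
At position 5 the labels are {entered, valid}, so ¬auth → ¬valid is false there. This is the first violation.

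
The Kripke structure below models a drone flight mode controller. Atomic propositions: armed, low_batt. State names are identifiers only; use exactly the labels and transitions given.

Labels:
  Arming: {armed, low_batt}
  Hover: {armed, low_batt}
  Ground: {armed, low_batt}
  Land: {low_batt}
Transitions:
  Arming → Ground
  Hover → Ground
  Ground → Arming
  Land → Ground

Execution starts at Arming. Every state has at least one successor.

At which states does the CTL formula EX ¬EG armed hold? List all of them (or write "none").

none

States satisfying ¬EG armed: {Land}.
States satisfying EX ¬EG armed: ∅.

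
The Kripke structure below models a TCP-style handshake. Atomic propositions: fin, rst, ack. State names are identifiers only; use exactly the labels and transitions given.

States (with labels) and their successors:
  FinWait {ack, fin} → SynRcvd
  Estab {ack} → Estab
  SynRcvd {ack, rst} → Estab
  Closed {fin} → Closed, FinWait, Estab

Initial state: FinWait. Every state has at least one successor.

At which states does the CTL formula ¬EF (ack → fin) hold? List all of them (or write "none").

{Estab, SynRcvd}

States satisfying ack → fin: {FinWait, Closed}.
States satisfying EF (ack → fin): {FinWait, Closed}.
States satisfying ¬EF (ack → fin): {Estab, SynRcvd}.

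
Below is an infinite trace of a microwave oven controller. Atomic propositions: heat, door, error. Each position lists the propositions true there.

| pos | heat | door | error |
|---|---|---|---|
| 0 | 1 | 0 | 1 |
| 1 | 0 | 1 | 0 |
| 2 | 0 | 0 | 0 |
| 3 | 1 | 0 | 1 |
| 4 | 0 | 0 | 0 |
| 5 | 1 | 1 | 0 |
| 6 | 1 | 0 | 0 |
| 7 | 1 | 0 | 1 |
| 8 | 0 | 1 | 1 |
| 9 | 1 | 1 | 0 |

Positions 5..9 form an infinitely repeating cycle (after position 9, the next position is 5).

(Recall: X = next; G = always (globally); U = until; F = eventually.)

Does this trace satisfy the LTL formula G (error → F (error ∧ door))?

Yes

error → F (error ∧ door) holds at every position 0..9, and those are all positions ever visited, so G (error → F (error ∧ door)) holds.
Positions where error holds: 0, 3, 7, 8.
Check F (error ∧ door) at each: 0→ok, 3→ok, 7→ok, 8→ok.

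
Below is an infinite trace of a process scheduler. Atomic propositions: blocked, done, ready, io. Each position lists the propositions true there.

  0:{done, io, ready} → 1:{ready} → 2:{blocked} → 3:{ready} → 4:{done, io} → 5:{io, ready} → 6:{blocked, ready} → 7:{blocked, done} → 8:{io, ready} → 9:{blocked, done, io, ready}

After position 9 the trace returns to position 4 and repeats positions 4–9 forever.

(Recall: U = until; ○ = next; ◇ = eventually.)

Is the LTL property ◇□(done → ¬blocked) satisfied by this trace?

□(done → ¬blocked) is false at every position 0..9, so it never becomes true and ◇□(done → ¬blocked) fails.

No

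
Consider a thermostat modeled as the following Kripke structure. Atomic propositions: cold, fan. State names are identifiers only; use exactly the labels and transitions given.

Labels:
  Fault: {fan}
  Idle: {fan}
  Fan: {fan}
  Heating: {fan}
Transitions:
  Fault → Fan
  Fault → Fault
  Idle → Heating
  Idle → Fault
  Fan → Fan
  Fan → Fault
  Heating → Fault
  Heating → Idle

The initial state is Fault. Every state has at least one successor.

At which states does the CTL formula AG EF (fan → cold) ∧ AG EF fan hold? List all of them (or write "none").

none

States satisfying EF (fan → cold): ∅.
States satisfying AG EF (fan → cold): ∅.
States satisfying EF fan: {Fault, Idle, Fan, Heating}.
States satisfying AG EF fan: {Fault, Idle, Fan, Heating}.
States satisfying AG EF (fan → cold) ∧ AG EF fan: ∅.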